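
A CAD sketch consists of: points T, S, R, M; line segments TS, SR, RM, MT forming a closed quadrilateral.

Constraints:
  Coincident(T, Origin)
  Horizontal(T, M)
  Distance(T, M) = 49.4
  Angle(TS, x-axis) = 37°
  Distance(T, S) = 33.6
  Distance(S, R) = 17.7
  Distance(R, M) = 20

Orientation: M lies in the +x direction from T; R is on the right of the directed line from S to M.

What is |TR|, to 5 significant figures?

29.714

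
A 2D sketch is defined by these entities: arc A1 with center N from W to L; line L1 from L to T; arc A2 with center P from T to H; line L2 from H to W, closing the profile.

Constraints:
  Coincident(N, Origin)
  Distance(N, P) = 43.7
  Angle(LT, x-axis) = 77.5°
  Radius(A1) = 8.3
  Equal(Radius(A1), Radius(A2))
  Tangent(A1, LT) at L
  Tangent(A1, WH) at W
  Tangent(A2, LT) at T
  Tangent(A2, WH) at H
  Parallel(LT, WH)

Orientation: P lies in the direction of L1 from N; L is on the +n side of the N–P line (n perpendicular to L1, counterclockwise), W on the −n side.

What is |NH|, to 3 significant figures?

44.5

The slot axis is L1's direction at 77.5°, so u = (cos 77.5°, sin 77.5°) = (0.216, 0.976) and n = (−sin 77.5°, cos 77.5°) = (-0.976, 0.216). N is at the origin and P lies 43.7 along u from N, so P = 43.7·u = (9.46, 42.7). Tangency of A1 to both parallel lines with radius 8.3 puts L and W at N ± 8.3·n: L = (-8.10, 1.80), W = (8.10, -1.80). Equal radii place T and H the same way about P: T = P + 8.3·n = (1.36, 44.5), H = P − 8.3·n = (17.6, 40.9). Then |NH| = |H − N| = 44.5.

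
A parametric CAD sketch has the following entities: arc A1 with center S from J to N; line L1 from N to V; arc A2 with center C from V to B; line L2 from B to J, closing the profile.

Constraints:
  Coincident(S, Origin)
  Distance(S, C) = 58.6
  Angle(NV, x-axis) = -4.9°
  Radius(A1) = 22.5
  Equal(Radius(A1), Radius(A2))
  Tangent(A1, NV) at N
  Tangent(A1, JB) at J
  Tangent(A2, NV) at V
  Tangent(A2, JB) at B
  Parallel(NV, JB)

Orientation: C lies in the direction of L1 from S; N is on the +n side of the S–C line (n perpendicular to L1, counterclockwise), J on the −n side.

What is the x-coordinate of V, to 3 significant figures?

60.3

The slot axis is L1's direction at -4.9°, so u = (cos -4.9°, sin -4.9°) = (0.996, -0.0854) and n = (−sin -4.9°, cos -4.9°) = (0.0854, 0.996). S is at the origin and C lies 58.6 along u from S, so C = 58.6·u = (58.4, -5.01). Tangency of A1 to both parallel lines with radius 22.5 puts N and J at S ± 22.5·n: N = (1.92, 22.4), J = (-1.92, -22.4). Equal radii place V and B the same way about C: V = C + 22.5·n = (60.3, 17.4), B = C − 22.5·n = (56.5, -27.4). So V.x = 60.3.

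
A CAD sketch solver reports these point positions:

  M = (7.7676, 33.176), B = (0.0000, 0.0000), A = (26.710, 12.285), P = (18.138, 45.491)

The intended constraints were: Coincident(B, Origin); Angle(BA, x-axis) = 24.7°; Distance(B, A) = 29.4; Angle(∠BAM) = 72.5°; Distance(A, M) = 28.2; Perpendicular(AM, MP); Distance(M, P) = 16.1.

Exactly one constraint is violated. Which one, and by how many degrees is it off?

Perpendicular(AM, MP) — off by 7.70°.

B = (0.00, 0.00) ✓; BA at 24.70° ✓; |BA| = 29.40 ✓; ∠BAM = 72.50° ✓; |AM| = 28.20 ✓; ∠(AM, MP) = 82.30° ✗; |MP| = 16.10 ✓.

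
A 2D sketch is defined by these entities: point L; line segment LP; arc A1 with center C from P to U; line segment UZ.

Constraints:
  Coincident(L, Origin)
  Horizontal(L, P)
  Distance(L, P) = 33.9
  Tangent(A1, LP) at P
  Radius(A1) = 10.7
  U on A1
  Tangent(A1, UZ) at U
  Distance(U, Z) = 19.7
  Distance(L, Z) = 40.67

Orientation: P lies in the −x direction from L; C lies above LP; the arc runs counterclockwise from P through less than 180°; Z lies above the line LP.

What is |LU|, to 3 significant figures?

26.2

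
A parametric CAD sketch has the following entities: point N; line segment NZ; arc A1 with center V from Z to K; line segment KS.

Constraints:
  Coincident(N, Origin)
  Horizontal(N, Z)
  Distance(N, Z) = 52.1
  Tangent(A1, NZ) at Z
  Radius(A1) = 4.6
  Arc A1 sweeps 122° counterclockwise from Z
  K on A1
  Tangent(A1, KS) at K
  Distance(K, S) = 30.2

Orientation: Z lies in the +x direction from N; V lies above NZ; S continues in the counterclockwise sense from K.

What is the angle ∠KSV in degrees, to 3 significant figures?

8.66°

On A1, Z sits at bearing -90° from V; a 122° counterclockwise sweep puts K at bearing 32°, so K = V + 4.6·(cos 32°, sin 32°) = (56.0, 7.04). Since A1 is tangent to KS there, VK ⟂ KS, so KS runs along (−sin 32°, cos 32°); with |KS| = 30.2, S = (40.0, 32.6). Then cos ∠KSV = SK·SV / (|SK||SV|), giving 8.66°.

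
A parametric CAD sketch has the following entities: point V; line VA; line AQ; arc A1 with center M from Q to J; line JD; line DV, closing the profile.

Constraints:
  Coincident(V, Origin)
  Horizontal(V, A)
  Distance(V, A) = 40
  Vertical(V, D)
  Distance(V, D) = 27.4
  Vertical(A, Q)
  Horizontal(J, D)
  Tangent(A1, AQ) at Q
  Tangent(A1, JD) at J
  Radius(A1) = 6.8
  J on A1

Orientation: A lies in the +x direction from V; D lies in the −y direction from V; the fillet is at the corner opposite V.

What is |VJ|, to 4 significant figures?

43.05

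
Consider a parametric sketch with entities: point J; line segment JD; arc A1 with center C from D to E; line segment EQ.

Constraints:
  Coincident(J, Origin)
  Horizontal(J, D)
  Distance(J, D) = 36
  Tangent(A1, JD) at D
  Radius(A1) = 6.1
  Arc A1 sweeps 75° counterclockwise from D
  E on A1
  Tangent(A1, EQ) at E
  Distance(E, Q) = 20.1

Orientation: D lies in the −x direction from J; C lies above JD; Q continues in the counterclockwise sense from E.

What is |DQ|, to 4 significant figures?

26.38

On A1, D sits at bearing -90° from C; a 75° counterclockwise sweep puts E at bearing -15°, so E = C + 6.1·(cos -15°, sin -15°) = (-30.11, 4.521). Since A1 is tangent to EQ there, CE ⟂ EQ, so EQ runs along (−sin -15°, cos -15°); with |EQ| = 20.1, Q = (-24.91, 23.94). Then |DQ| = |Q − D| = 26.38.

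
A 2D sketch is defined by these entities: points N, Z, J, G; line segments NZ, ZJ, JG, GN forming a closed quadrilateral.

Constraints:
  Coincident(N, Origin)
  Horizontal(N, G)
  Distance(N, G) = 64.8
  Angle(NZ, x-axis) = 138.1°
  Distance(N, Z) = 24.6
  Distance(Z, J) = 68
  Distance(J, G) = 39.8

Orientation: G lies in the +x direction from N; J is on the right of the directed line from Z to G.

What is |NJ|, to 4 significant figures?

43.46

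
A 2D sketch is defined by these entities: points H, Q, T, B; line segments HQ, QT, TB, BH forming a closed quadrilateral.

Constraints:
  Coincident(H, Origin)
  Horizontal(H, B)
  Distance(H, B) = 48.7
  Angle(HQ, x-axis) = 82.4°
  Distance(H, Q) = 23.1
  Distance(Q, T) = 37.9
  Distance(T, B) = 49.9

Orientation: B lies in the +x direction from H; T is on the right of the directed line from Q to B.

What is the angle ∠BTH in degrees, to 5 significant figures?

76.744°

Checks: |QT| = 37.90 ✓; |TB| = 49.90 ✓.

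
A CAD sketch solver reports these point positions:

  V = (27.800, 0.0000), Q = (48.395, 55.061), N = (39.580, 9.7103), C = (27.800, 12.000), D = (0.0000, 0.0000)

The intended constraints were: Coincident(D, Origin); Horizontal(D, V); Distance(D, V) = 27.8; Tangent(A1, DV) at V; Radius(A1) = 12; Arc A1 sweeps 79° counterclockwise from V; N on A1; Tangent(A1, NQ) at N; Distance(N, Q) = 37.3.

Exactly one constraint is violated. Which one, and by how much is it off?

Distance(N, Q) = 37.3 — off by 8.90.

D = (0.00, 0.00) ✓; D.y = 0.00, V.y = 0.00 ✓; |DV| = 27.80 ✓; ∠(CV, VD) = 90.00° ✓; |CV| = 12.00 ✓; bearing(C→N) − bearing(C→V) = 79.00° ✓; |CN| = 12.00 ✓; ∠(CN, NQ) = 90.00° ✓; |NQ| = 46.20 ✗.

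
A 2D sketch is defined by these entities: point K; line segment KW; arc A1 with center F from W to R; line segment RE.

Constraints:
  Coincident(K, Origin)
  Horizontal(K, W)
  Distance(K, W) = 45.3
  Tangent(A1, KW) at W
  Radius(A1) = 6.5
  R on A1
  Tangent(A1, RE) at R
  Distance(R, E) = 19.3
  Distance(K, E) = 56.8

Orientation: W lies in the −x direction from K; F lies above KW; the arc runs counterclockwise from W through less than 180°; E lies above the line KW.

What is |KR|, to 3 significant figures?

41.1

Checks: |FW| = 6.500 ✓; |FR| = 6.500 ✓; ∠(FR, RE) = 90.00° ✓; |RE| = 19.30 ✓; |KE| = 56.80 ✓.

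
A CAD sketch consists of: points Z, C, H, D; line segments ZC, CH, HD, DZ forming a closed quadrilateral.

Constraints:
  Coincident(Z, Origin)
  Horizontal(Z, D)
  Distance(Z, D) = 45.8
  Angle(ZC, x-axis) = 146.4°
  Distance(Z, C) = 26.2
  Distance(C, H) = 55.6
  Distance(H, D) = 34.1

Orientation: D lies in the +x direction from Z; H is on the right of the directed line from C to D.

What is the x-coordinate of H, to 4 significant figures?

19.93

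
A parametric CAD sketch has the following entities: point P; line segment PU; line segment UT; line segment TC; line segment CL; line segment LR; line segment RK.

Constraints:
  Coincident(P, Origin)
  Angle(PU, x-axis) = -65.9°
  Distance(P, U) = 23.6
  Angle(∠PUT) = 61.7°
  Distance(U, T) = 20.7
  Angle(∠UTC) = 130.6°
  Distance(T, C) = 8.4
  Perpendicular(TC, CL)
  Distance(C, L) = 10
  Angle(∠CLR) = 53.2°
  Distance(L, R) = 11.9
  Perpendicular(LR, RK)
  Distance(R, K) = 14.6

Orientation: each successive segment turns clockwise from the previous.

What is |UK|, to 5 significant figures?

32.353

P is at the origin; PU runs at -65.9° with length 23.6, so U = (9.6366, -21.543). ∠PUT = 61.7° gives UT at 175.80° from the x-axis; with |UT| = 20.7, T = (-11.008, -20.027). ∠UTC = 130.6° gives TC at 126.40° from the x-axis; with |TC| = 8.4, C = (-15.993, -13.266). TC ⟂ CL, so CL runs at 36.400°; with |CL| = 10.0, L = (-7.9436, -7.3316). ∠CLR = 53.2° gives LR at -90.400° from the x-axis; with |LR| = 11.9, R = (-8.0267, -19.231). The perpendicularity gives RK at right angles to LR, so RK runs at 179.60°; with |RK| = 14.6, K = (-22.626, -19.129). Then |UK| = |K − U| = 32.353.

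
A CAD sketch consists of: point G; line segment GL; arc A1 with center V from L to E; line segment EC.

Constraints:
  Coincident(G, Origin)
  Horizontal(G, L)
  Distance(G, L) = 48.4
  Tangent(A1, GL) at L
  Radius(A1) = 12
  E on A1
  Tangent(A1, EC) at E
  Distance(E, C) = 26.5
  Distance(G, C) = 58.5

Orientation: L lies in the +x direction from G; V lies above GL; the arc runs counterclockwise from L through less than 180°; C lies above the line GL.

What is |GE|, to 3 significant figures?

61.1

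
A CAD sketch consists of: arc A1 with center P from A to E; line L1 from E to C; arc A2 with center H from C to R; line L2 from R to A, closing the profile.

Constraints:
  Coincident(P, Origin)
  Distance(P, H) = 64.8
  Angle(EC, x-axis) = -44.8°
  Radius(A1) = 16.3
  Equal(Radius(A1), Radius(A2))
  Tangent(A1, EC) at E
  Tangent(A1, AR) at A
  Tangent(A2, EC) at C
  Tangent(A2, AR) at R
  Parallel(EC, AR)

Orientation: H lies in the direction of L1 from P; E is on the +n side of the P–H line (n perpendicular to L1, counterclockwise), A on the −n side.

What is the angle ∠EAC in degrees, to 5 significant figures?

63.294°

Tangency of A1 to both parallel lines with radius 16.3 puts E and A at P ± 16.3·n: E = (11.486, 11.566), A = (-11.486, -11.566). Equal radii place C and R the same way about H: C = H + 16.3·n = (57.466, -34.094), R = H − 16.3·n = (34.495, -57.226). Then cos ∠EAC = AE·AC / (|AE||AC|), giving 63.294°.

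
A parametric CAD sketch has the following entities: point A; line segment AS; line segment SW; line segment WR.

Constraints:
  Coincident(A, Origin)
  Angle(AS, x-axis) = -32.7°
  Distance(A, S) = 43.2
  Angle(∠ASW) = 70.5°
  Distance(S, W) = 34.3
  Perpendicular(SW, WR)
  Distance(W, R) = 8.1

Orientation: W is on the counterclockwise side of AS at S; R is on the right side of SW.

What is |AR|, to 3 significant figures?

52.7

∠ASW = 70.5°, so SW runs at -32.7° + (180° − 70.5°) = 76.8° from the x-axis; with |SW| = 34.3, W = S + 34.3·(cos 76.8°, sin 76.8°) = (44.2, 10.1). SW ⟂ WR; with |WR| = 8.1 on the right of SW, R = W + 8.1·(0.974, -0.228) = (52.1, 8.21). Then |AR| = |R − A| = 52.7.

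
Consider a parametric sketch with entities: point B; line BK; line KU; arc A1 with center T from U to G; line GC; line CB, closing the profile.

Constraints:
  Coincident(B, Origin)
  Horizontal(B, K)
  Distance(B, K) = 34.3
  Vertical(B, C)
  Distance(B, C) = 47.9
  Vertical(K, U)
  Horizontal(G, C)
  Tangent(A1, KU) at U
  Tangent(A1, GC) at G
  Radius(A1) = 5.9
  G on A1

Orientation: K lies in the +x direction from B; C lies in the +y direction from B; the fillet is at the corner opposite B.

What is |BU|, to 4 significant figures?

54.23

The virtual corner opposite B is at (34.30, 47.90). Since A1 is tangent to KU there, TU ⟂ KU and since A1 is tangent to GC there, TG ⟂ GC, with radius 5.9, so the center T sits 5.9 in from both sides at T = (28.40, 42.00). That places the tangent points at U = (34.30, 42.00) on KU and G = (28.40, 47.90) on GC. Then |BU| = |U − B| = 54.23.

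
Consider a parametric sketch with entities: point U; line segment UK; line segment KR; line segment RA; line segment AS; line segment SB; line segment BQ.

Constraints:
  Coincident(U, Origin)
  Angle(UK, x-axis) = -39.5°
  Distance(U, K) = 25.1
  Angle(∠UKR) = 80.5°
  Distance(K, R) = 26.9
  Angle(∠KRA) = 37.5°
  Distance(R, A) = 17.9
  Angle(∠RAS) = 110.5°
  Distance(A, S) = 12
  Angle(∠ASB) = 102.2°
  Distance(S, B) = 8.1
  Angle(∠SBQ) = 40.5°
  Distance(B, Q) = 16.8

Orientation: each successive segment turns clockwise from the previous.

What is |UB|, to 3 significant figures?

27.9

U is at the origin; UK runs at -39.5° with length 25.1, so K = (19.4, -16.0). ∠UKR = 80.5° gives KR at -139° from the x-axis; with |KR| = 26.9, R = (-0.934, -33.6). ∠KRA = 37.5° gives RA at 78.5° from the x-axis; with |RA| = 17.9, A = (2.63, -16.1). ∠RAS = 110.5° gives AS at 9.00° from the x-axis; with |AS| = 12.0, S = (14.5, -14.2). ∠ASB = 102.2° gives SB at -68.8° from the x-axis; with |SB| = 8.1, B = (17.4, -21.7). Then |UB| = |B − U| = 27.9.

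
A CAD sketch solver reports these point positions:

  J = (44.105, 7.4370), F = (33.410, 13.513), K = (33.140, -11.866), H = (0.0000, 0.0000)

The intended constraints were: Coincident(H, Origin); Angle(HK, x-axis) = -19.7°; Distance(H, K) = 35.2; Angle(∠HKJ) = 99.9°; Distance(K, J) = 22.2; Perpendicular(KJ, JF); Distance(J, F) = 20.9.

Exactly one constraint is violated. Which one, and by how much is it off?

Distance(J, F) = 20.9 — off by 8.60.

H = (0.00, 0.00) ✓; HK at -19.70° ✓; |HK| = 35.20 ✓; ∠HKJ = 99.90° ✓; |KJ| = 22.20 ✓; ∠(KJ, JF) = 90.00° ✓; |JF| = 12.30 ✗.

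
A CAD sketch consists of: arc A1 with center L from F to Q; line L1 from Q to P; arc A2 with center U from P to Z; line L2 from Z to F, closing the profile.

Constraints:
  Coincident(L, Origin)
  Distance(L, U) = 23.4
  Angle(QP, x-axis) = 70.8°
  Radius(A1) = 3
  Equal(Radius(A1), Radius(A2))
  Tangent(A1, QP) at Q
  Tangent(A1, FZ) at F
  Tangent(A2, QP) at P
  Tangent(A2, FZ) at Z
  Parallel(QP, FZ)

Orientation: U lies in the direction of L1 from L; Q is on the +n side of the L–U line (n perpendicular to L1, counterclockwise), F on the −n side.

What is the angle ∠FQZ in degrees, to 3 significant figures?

75.6°

The slot axis is L1's direction at 70.8°, so u = (cos 70.8°, sin 70.8°) = (0.329, 0.944) and n = (−sin 70.8°, cos 70.8°) = (-0.944, 0.329). L is at the origin and U lies 23.4 along u from L, so U = 23.4·u = (7.70, 22.1). Tangency of A1 to both parallel lines with radius 3.0 puts Q and F at L ± 3.0·n: Q = (-2.83, 0.987), F = (2.83, -0.987). Equal radii place P and Z the same way about U: P = U + 3.0·n = (4.86, 23.1), Z = U − 3.0·n = (10.5, 21.1). Then cos ∠FQZ = QF·QZ / (|QF||QZ|), giving 75.6°.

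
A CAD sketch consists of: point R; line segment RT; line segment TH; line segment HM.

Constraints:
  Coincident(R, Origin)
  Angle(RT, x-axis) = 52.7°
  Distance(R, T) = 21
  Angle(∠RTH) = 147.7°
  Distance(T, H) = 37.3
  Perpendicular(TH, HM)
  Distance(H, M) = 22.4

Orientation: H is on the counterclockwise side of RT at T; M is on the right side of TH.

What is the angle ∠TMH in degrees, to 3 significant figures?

59.0°

∠RTH = 147.7°, so TH runs at 52.7° + (180° − 147.7°) = 85.0° from the x-axis; with |TH| = 37.3, H = T + 37.3·(cos 85.0°, sin 85.0°) = (16.0, 53.9). TH ⟂ HM; with |HM| = 22.4 on the right of TH, M = H + 22.4·(0.996, -0.0872) = (38.3, 51.9). Then cos ∠TMH = MT·MH / (|MT||MH|), giving 59.0°.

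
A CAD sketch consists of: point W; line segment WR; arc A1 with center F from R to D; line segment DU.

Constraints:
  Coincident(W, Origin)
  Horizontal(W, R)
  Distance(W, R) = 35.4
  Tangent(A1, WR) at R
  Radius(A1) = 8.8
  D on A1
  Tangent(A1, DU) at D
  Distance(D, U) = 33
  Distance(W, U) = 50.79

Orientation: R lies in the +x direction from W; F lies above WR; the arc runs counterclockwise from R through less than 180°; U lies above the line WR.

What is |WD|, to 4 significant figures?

45.09

Checks: |WR| = 35.40 ✓; |FD| = 8.800 ✓; ∠(FD, DU) = 90.00° ✓; |DU| = 33.00 ✓; |WU| = 50.79 ✓.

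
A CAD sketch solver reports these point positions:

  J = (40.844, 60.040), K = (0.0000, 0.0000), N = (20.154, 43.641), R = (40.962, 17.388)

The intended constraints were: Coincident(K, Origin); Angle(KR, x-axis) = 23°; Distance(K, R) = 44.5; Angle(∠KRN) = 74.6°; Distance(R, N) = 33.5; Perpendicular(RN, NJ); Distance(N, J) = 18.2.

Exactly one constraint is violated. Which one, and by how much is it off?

Distance(N, J) = 18.2 — off by 8.20.

K = (0.00, 0.00) ✓; KR at 23.00° ✓; |KR| = 44.50 ✓; ∠KRN = 74.60° ✓; |RN| = 33.50 ✓; ∠(RN, NJ) = 90.00° ✓; |NJ| = 26.40 ✗.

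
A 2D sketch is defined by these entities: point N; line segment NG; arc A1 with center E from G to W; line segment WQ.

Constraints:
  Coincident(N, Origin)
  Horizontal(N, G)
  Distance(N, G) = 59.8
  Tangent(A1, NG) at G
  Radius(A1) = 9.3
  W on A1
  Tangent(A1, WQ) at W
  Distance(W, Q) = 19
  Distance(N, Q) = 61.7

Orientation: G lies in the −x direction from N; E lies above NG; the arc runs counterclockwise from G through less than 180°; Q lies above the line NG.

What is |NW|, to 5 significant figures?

51.832

N is at the origin; N and G share the same y with |NG| = 59.8 and G on the −x side, so G = (-59.800, 0.0000). The tangent condition forces EG to be normal to NG, so E = G + (0, 9.3) = (-59.800, 9.3000). Since EW ⟂ WQ (tangency), |EQ| = √(9.3² + 19.0²) = 21.154 regardless of where W sits on A1. So Q lies on both circle(N, 61.7) and circle(E, 21.154); the above-NG intersection is Q = (-54.097, 29.671). W is the foot of the tangent from Q: W = (-50.654, 10.985).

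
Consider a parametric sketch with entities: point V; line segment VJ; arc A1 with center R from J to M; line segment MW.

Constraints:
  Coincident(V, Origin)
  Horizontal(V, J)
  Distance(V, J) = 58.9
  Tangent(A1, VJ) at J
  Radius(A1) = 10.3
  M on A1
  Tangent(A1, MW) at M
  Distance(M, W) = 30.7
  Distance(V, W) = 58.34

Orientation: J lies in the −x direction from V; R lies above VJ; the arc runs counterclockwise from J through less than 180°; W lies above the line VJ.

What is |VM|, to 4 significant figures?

49.49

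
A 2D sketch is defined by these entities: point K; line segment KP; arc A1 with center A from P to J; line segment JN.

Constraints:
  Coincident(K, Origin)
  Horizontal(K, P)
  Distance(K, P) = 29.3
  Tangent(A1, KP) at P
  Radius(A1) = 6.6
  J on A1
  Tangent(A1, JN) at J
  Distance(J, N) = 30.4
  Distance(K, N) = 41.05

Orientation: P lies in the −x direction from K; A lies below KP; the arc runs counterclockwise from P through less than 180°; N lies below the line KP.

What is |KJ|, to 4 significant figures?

36.37

K is at the origin; K and P share the same y with |KP| = 29.3 and P on the −x side, so P = (-29.30, 0.000). The tangent condition forces AP to be normal to KP, so A = P + (0, -6.6) = (-29.30, -6.600). Since AJ ⟂ JN (tangency), |AN| = √(6.6² + 30.4²) = 31.11 regardless of where J sits on A1. So N lies on both circle(K, 41.05) and circle(A, 31.11); the below-KP intersection is N = (-19.50, -36.12). J is the foot of the tangent from N: J = (-34.98, -9.961).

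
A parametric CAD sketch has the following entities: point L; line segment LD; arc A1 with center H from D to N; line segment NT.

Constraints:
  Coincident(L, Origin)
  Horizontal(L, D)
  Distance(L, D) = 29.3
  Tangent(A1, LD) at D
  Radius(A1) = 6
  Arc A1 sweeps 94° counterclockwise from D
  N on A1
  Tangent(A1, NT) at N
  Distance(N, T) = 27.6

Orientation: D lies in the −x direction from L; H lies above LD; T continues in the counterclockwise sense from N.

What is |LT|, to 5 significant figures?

42.305

On A1, D sits at bearing -90° from H; a 94° counterclockwise sweep puts N at bearing 4°, so N = H + 6.0·(cos 4°, sin 4°) = (-23.315, 6.4185). A1 meets NT tangentially, so HN is at right angles to NT, so NT runs along (−sin 4°, cos 4°); with |NT| = 27.6, T = (-25.240, 33.951). Then |LT| = |T − L| = 42.305.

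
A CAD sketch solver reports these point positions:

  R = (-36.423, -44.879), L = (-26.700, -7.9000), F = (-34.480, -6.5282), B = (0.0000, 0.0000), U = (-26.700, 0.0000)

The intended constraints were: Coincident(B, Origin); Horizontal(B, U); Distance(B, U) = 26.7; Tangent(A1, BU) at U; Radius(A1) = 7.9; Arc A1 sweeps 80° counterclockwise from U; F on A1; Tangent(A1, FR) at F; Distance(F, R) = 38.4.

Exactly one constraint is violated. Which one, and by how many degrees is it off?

Tangent(A1, FR) at F — off by 7.10°.

B = (0.00, 0.00) ✓; B.y = 0.00, U.y = 0.00 ✓; |BU| = 26.70 ✓; ∠(LU, UB) = 90.00° ✓; |LU| = 7.900 ✓; bearing(L→F) − bearing(L→U) = 80.00° ✓; |LF| = 7.900 ✓; ∠(LF, FR) = 82.90° ✗; |FR| = 38.40 ✓.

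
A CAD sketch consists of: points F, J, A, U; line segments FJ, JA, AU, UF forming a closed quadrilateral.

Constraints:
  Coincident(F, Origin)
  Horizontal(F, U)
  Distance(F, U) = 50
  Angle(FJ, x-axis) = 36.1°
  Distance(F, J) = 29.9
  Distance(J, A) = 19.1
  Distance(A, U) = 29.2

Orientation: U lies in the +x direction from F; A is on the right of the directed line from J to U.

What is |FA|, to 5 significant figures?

20.858

Checks: FJ at 36.10° ✓; |JA| = 19.10 ✓; |AU| = 29.20 ✓.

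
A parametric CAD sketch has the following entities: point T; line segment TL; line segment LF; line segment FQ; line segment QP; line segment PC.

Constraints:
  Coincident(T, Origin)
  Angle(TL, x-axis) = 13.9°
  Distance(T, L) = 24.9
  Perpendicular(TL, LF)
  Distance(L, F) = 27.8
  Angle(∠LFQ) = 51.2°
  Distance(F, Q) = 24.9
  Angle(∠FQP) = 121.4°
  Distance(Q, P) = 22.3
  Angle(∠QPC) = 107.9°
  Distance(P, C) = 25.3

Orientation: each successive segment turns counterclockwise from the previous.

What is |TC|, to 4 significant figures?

36.28

T is at the origin; TL runs at 13.9° with length 24.9, so L = (24.17, 5.982). TL ⟂ LF, so LF runs at 103.9°; with |LF| = 27.8, F = (17.49, 32.97). ∠LFQ = 51.2° gives FQ at -127.3° from the x-axis; with |FQ| = 24.9, Q = (2.403, 13.16). ∠FQP = 121.4° gives QP at -68.70° from the x-axis; with |QP| = 22.3, P = (10.50, -7.616). ∠QPC = 107.9° gives PC at 3.400° from the x-axis; with |PC| = 25.3, C = (35.76, -6.116). Then |TC| = |C − T| = 36.28.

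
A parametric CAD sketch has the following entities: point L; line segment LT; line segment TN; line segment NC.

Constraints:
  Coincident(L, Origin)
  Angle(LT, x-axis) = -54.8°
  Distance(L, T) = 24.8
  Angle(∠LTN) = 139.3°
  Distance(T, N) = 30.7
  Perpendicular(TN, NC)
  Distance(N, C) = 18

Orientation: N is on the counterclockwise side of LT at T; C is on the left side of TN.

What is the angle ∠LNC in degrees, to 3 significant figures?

71.9°

L is at the origin; LT runs at -54.8° with length 24.8, so T = 24.8·(cos -54.8°, sin -54.8°) = (14.3, -20.3). ∠LTN = 139.3°, so TN runs at -54.8° + (180° − 139.3°) = -14.1° from the x-axis; with |TN| = 30.7, N = T + 30.7·(cos -14.1°, sin -14.1°) = (44.1, -27.7). TN ⟂ NC; with |NC| = 18.0 on the left of TN, C = N + 18.0·(0.244, 0.970) = (48.5, -10.3). Then cos ∠LNC = NL·NC / (|NL||NC|), giving 71.9°.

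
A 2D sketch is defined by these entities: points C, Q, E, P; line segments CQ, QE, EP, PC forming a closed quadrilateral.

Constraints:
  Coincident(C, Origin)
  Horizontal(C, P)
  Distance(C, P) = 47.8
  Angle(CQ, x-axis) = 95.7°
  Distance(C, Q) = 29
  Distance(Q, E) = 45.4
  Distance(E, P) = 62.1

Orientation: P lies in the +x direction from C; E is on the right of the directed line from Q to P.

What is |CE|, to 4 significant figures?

19.84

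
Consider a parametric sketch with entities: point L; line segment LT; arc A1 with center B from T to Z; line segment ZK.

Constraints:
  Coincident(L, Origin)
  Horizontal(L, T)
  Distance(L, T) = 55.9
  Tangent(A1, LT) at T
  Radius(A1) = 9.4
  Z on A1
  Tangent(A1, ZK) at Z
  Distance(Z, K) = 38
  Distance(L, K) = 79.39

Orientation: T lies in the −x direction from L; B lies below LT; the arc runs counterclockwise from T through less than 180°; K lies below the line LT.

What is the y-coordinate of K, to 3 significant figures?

-47.8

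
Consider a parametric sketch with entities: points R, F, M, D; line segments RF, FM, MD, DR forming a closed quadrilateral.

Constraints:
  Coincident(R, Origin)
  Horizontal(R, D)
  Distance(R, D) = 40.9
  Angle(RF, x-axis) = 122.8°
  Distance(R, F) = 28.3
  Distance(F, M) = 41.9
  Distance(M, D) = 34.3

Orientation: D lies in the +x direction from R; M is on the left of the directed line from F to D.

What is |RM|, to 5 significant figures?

40.344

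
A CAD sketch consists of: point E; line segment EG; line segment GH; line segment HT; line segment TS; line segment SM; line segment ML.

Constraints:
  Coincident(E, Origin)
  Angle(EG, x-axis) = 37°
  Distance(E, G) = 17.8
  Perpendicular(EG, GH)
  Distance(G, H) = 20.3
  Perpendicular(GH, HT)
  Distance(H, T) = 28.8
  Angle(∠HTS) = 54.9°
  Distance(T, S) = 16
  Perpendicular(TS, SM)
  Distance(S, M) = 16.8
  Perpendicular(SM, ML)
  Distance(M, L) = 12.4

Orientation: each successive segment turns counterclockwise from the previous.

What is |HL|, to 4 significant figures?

14.62

E is at the origin; EG runs at 37.0° with length 17.8, so G = (14.22, 10.71). EG ⟂ GH, so GH runs at 127.0°; with |GH| = 20.3, H = (1.999, 26.92). GH is perpendicular to HT, so HT runs at -143.0°; with |HT| = 28.8, T = (-21.00, 9.592). ∠HTS = 54.9° gives TS at -17.90° from the x-axis; with |TS| = 16.0, S = (-5.776, 4.675). TS ⟂ SM, so SM runs at 72.10°; with |SM| = 16.8, M = (-0.6127, 20.66). The perpendicularity gives ML at right angles to SM, so ML runs at 162.1°; with |ML| = 12.4, L = (-12.41, 24.47). Then |HL| = |L − H| = 14.62.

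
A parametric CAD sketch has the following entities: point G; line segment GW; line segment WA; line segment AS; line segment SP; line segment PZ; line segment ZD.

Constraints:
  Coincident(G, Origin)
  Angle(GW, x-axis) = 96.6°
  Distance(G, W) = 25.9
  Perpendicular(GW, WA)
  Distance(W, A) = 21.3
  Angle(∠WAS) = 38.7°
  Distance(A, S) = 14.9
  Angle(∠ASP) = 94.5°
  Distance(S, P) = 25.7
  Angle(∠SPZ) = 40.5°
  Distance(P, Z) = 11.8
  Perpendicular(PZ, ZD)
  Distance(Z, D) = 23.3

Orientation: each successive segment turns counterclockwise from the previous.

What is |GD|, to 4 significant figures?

10.94

G is at the origin; GW runs at 96.6° with length 25.9, so W = (-2.977, 25.73). GW is perpendicular to WA, so WA runs at -173.4°; with |WA| = 21.3, A = (-24.14, 23.28). ∠WAS = 38.7° gives AS at -32.10° from the x-axis; with |AS| = 14.9, S = (-11.51, 15.36). ∠ASP = 94.5° gives SP at 53.40° from the x-axis; with |SP| = 25.7, P = (3.809, 35.99). ∠SPZ = 40.5° gives PZ at -167.1° from the x-axis; with |PZ| = 11.8, Z = (-7.693, 33.36). The perpendicularity gives ZD at right angles to PZ, so ZD runs at -77.10°; with |ZD| = 23.3, D = (-2.491, 10.65). Then |GD| = |D − G| = 10.94.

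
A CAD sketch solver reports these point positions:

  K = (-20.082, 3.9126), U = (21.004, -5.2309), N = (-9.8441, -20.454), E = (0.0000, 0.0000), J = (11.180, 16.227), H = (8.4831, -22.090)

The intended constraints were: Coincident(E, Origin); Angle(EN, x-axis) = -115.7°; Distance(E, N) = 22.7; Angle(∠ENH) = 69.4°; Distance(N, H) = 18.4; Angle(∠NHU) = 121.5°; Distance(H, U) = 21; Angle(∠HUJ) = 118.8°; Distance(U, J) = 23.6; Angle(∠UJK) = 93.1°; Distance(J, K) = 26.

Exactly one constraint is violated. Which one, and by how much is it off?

Distance(J, K) = 26 — off by 7.60.

E = (0.00, 0.00) ✓; EN at -115.7° ✓; |EN| = 22.70 ✓; ∠ENH = 69.40° ✓; |NH| = 18.40 ✓; ∠NHU = 121.5° ✓; |HU| = 21.00 ✓; ∠HUJ = 118.8° ✓; |UJ| = 23.60 ✓; ∠UJK = 93.10° ✓; |JK| = 33.60 ✗.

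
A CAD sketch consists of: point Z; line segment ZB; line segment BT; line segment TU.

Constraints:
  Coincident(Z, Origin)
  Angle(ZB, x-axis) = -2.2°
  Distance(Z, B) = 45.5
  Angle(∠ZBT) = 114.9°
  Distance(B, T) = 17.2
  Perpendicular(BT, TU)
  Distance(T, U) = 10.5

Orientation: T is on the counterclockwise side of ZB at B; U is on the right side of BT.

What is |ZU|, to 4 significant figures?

63.26

Z is at the origin; ZB runs at -2.2° with length 45.5, so B = 45.5·(cos -2.2°, sin -2.2°) = (45.47, -1.747). ∠ZBT = 114.9°, so BT runs at -2.2° + (180° − 114.9°) = 62.90° from the x-axis; with |BT| = 17.2, T = B + 17.2·(cos 62.90°, sin 62.90°) = (53.30, 13.57). BT ⟂ TU; with |TU| = 10.5 on the right of BT, U = T + 10.5·(0.8902, -0.4555) = (62.65, 8.782). Then |ZU| = |U − Z| = 63.26.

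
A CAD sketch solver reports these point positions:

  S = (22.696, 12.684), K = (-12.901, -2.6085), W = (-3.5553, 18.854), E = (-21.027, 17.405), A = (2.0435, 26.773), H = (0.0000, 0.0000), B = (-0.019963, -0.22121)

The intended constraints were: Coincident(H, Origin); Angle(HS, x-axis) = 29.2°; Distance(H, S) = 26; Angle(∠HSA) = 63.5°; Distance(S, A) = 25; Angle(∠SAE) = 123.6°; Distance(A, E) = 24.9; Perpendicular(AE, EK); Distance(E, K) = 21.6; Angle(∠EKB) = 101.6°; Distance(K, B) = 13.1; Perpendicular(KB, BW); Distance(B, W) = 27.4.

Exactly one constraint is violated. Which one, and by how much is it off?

Distance(B, W) = 27.4 — off by 8.00.

H = (0.00, 0.00) ✓; HS at 29.20° ✓; |HS| = 26.00 ✓; ∠HSA = 63.50° ✓; |SA| = 25.00 ✓; ∠SAE = 123.6° ✓; |AE| = 24.90 ✓; ∠(AE, EK) = 90.00° ✓; |EK| = 21.60 ✓; ∠EKB = 101.6° ✓; |KB| = 13.10 ✓; ∠(KB, BW) = 90.00° ✓; |BW| = 19.40 ✗.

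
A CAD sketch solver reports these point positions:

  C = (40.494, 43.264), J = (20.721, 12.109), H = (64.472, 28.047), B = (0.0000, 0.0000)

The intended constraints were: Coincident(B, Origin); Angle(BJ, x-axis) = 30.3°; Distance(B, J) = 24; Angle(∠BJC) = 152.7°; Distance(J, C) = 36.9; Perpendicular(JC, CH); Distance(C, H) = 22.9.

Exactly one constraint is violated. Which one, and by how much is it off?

Distance(C, H) = 22.9 — off by 5.50.

B = (0.00, 0.00) ✓; BJ at 30.30° ✓; |BJ| = 24.00 ✓; ∠BJC = 152.7° ✓; |JC| = 36.90 ✓; ∠(JC, CH) = 90.00° ✓; |CH| = 28.40 ✗.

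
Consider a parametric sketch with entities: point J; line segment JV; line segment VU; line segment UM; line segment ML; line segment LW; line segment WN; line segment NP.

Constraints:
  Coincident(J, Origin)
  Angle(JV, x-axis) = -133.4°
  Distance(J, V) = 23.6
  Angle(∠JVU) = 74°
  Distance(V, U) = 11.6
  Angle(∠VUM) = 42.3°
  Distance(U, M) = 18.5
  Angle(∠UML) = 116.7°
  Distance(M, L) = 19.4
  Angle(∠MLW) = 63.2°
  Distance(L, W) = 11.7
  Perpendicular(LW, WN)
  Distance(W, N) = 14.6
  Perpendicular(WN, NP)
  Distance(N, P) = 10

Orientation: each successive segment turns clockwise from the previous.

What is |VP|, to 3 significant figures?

17.7

LW is perpendicular to WN, so WN runs at 72.8°; with |WN| = 14.6, N = (-8.06, -14.3). WN ⟂ NP, so NP runs at -17.2°; with |NP| = 10.0, P = (1.49, -17.3). Then |VP| = |P − V| = 17.7.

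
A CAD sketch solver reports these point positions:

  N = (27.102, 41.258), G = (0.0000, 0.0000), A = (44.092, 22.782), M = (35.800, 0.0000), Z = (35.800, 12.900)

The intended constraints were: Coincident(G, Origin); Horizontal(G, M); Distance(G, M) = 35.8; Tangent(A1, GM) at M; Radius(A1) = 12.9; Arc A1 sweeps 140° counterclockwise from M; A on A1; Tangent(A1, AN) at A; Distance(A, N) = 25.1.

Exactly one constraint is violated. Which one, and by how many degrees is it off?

Tangent(A1, AN) at A — off by 7.40°.

G = (0.00, 0.00) ✓; G.y = 0.00, M.y = 0.00 ✓; |GM| = 35.80 ✓; ∠(ZM, MG) = 90.00° ✓; |ZM| = 12.90 ✓; bearing(Z→A) − bearing(Z→M) = 140.0° ✓; |ZA| = 12.90 ✓; ∠(ZA, AN) = 97.40° ✗; |AN| = 25.10 ✓.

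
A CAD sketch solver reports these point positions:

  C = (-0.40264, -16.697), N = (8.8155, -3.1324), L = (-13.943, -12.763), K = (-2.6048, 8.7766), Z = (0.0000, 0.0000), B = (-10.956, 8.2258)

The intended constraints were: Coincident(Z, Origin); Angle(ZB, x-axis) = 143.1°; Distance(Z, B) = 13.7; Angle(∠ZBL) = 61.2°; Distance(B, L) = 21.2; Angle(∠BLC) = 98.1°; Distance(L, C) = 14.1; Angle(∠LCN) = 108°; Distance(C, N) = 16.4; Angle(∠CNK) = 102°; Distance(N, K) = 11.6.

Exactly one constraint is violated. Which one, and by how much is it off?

Distance(N, K) = 11.6 — off by 4.90.

Z = (0.00, 0.00) ✓; ZB at 143.1° ✓; |ZB| = 13.70 ✓; ∠ZBL = 61.20° ✓; |BL| = 21.20 ✓; ∠BLC = 98.10° ✓; |LC| = 14.10 ✓; ∠LCN = 108.0° ✓; |CN| = 16.40 ✓; ∠CNK = 102.0° ✓; |NK| = 16.50 ✗.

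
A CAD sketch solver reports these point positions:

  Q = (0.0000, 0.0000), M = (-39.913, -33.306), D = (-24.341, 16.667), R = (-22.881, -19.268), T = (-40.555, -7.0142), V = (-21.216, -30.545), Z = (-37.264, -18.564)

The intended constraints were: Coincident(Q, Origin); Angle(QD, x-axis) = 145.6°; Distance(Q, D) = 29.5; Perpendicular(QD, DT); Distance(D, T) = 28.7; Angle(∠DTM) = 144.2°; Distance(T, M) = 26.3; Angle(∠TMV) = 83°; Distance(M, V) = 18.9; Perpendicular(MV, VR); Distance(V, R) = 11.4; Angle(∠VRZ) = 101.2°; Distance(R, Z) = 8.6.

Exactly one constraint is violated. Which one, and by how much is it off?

Distance(R, Z) = 8.6 — off by 5.80.

Q = (0.00, 0.00) ✓; QD at 145.6° ✓; |QD| = 29.50 ✓; ∠(QD, DT) = 90.00° ✓; |DT| = 28.70 ✓; ∠DTM = 144.2° ✓; |TM| = 26.30 ✓; ∠TMV = 83.00° ✓; |MV| = 18.90 ✓; ∠(MV, VR) = 90.00° ✓; |VR| = 11.40 ✓; ∠VRZ = 101.2° ✓; |RZ| = 14.40 ✗.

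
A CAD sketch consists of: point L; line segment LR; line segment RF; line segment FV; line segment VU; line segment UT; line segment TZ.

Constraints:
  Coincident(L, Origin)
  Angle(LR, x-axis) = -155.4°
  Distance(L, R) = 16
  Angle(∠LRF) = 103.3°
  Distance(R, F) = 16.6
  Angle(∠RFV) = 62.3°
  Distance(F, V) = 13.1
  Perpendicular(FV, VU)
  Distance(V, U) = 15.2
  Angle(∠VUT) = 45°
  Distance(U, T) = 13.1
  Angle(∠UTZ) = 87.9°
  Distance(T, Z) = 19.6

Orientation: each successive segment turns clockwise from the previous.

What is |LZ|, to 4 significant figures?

18.81

L is at the origin; LR runs at -155.4° with length 16.0, so R = (-14.55, -6.660). ∠LRF = 103.3° gives RF at 127.9° from the x-axis; with |RF| = 16.6, F = (-24.74, 6.438). ∠RFV = 62.3° gives FV at 10.20° from the x-axis; with |FV| = 13.1, V = (-11.85, 8.758). The perpendicularity gives VU at right angles to FV, so VU runs at -79.80°; with |VU| = 15.2, U = (-9.160, -6.202). ∠VUT = 45.0° gives UT at 145.2° from the x-axis; with |UT| = 13.1, T = (-19.92, 1.275). ∠UTZ = 87.9° gives TZ at 53.10° from the x-axis; with |TZ| = 19.6, Z = (-8.149, 16.95). Then |LZ| = |Z − L| = 18.81.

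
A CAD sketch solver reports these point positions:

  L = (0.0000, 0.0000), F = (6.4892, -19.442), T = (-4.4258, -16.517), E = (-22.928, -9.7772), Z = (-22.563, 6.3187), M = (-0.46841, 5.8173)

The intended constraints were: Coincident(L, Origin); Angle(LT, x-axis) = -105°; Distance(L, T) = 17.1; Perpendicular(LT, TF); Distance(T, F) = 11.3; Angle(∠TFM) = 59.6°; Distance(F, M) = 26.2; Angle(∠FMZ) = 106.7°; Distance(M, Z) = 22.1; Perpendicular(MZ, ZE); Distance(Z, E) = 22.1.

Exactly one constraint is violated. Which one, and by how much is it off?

Distance(Z, E) = 22.1 — off by 6.00.

L = (0.00, 0.00) ✓; LT at -105.0° ✓; |LT| = 17.10 ✓; ∠(LT, TF) = 90.00° ✓; |TF| = 11.30 ✓; ∠TFM = 59.60° ✓; |FM| = 26.20 ✓; ∠FMZ = 106.7° ✓; |MZ| = 22.10 ✓; ∠(MZ, ZE) = 90.00° ✓; |ZE| = 16.10 ✗.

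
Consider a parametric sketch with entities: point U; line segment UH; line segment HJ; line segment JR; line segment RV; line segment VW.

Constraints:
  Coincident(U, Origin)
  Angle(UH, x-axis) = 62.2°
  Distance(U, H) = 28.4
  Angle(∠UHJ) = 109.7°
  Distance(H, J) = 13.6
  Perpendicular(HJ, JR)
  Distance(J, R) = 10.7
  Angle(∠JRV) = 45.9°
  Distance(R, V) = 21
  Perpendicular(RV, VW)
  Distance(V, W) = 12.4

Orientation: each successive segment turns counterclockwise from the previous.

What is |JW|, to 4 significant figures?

14.35

U is at the origin; UH runs at 62.2° with length 28.4, so H = (13.25, 25.12). ∠UHJ = 109.7° gives HJ at 132.5° from the x-axis; with |HJ| = 13.6, J = (4.057, 35.15). HJ is perpendicular to JR, so JR runs at -137.5°; with |JR| = 10.7, R = (-3.832, 27.92). ∠JRV = 45.9° gives RV at -3.400° from the x-axis; with |RV| = 21.0, V = (17.13, 26.67). The perpendicularity gives VW at right angles to RV, so VW runs at 86.60°; with |VW| = 12.4, W = (17.87, 39.05). Then |JW| = |W − J| = 14.35.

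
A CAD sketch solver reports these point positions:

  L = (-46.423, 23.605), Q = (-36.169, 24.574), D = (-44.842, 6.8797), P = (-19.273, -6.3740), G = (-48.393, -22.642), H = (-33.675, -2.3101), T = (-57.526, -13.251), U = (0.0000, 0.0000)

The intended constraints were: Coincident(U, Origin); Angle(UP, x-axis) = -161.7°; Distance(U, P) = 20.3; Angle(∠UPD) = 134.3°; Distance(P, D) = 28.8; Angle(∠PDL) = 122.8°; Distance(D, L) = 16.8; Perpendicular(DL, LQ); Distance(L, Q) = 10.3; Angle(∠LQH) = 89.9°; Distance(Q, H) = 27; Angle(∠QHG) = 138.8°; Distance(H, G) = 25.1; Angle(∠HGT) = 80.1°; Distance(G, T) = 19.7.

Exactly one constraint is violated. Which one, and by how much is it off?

Distance(G, T) = 19.7 — off by 6.60.

U = (0.00, 0.00) ✓; UP at -161.7° ✓; |UP| = 20.30 ✓; ∠UPD = 134.3° ✓; |PD| = 28.80 ✓; ∠PDL = 122.8° ✓; |DL| = 16.80 ✓; ∠(DL, LQ) = 90.00° ✓; |LQ| = 10.30 ✓; ∠LQH = 89.90° ✓; |QH| = 27.00 ✓; ∠QHG = 138.8° ✓; |HG| = 25.10 ✓; ∠HGT = 80.10° ✓; |GT| = 13.10 ✗.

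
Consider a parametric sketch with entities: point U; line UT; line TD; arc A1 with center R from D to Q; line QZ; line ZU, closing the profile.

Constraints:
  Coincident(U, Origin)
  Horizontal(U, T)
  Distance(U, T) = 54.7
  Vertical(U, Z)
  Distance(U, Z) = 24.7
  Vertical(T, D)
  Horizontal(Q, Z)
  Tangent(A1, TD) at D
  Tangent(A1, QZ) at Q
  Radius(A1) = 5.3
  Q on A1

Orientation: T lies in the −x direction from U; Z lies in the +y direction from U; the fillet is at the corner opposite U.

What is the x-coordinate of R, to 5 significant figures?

-49.400

UZ is vertical with |UZ| = 24.7 and Z on the +y side, so Z = (0.0000, 24.700). The virtual corner opposite U is at (-54.700, 24.700). Since A1 is tangent to TD there, RD ⟂ TD and A1 meets QZ tangentially, so RQ is at right angles to QZ, with radius 5.3, so the center R sits 5.3 in from both sides at R = (-49.400, 19.400). So R.x = -49.400.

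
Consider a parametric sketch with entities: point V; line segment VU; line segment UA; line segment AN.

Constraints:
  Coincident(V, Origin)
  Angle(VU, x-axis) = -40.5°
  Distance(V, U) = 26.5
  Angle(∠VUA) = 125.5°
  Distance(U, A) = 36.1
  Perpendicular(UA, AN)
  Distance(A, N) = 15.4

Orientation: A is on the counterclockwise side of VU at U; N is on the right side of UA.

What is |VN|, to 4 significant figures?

63.39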